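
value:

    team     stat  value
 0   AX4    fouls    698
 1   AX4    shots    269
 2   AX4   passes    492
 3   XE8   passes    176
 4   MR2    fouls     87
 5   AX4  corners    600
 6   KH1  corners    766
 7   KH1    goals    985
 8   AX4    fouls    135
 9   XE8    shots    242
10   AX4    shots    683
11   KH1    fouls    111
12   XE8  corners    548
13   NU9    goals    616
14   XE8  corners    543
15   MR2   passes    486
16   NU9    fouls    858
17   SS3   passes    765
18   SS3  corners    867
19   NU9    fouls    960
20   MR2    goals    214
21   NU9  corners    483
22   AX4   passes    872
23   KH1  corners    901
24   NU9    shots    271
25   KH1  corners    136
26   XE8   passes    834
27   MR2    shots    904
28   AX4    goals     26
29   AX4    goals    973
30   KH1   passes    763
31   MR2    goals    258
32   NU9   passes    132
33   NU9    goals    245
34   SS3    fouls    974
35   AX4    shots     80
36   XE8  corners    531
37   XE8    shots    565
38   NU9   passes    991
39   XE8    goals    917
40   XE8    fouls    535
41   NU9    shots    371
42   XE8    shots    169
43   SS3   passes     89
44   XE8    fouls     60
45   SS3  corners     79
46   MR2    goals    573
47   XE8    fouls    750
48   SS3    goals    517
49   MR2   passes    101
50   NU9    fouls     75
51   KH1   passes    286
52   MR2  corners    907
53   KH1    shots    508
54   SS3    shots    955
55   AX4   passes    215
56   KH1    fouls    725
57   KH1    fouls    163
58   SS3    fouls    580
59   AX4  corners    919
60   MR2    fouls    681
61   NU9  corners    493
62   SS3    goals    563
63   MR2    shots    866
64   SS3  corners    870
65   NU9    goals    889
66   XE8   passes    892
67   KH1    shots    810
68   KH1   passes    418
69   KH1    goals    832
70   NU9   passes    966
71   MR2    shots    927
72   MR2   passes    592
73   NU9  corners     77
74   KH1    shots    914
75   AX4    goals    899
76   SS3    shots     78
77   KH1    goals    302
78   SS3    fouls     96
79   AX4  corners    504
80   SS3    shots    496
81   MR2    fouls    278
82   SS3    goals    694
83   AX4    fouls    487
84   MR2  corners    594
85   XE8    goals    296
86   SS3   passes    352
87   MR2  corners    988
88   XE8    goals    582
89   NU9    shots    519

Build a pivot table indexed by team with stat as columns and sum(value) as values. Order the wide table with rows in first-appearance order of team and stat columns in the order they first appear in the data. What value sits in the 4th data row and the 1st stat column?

999

With rows in first-appearance order of team, row 4 is team=KH1. stat columns in first-appearance order: fouls, shots, passes, corners, goals; column 1 is fouls.
Long rows with team=KH1, stat=fouls: 111 + 725 + 163 = 999.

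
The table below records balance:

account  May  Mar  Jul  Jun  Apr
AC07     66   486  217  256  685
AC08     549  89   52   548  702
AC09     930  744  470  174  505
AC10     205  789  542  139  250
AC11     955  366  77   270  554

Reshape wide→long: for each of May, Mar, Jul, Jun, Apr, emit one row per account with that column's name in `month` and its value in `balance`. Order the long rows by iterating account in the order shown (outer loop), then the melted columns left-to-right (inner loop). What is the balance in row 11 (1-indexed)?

25 rows total (5 × 5). Row 11: index ⌊(11-1)/5⌋ = 2 into account → AC09; (11-1) mod 5 = 0 into the melted columns → May.
So row 11 is (AC09, May, 930); balance = 930.

930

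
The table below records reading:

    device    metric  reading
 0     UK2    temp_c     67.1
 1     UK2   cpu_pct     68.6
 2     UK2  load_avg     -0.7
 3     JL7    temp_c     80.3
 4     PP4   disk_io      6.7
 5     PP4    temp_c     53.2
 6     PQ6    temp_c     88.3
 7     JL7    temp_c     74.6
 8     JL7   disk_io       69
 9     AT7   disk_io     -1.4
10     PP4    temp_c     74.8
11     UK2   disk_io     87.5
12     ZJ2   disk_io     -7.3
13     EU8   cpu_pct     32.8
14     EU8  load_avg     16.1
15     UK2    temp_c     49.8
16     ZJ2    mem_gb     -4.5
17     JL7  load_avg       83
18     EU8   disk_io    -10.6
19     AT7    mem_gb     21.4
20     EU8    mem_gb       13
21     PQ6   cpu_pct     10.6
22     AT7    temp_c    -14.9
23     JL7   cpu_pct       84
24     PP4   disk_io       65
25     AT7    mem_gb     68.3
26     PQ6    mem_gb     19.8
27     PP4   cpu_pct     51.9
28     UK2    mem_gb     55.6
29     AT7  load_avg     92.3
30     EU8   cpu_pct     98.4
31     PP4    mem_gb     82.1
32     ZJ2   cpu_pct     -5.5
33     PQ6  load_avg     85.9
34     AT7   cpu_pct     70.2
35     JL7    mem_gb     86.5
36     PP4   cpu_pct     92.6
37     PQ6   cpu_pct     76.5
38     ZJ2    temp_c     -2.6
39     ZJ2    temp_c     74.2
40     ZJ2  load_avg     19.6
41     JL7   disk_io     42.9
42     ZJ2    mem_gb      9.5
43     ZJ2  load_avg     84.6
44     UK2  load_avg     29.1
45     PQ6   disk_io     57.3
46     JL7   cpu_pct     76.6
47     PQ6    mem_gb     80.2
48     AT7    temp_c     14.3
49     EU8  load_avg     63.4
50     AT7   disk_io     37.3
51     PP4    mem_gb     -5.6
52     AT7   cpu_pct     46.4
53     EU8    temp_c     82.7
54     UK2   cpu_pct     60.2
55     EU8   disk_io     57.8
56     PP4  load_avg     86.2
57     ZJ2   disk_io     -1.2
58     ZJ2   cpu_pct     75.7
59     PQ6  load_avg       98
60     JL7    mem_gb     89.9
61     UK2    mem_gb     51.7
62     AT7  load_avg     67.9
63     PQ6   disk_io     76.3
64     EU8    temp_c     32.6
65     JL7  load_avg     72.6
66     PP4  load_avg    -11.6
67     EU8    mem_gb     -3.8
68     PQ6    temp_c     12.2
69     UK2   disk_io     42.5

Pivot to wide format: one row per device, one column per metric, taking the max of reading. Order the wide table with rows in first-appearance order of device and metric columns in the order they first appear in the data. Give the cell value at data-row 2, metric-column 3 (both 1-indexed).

With rows in first-appearance order of device, row 2 is device=JL7. metric columns in first-appearance order: temp_c, cpu_pct, load_avg, disk_io, mem_gb; column 3 is load_avg.
Long rows with device=JL7, metric=load_avg: max(83, 72.6) = 83.

83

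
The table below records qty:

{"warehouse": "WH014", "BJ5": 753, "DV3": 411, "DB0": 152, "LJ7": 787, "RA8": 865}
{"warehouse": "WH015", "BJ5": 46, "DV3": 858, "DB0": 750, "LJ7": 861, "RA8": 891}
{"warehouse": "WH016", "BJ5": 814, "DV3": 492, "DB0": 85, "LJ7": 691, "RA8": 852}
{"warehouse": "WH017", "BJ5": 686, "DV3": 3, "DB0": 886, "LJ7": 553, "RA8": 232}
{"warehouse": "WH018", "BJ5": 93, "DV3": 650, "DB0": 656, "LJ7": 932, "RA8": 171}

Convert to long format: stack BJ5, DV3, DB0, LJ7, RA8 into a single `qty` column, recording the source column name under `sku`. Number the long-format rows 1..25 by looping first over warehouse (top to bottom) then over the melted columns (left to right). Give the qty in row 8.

750

25 rows total (5 × 5). Row 8: index ⌊(8-1)/5⌋ = 1 into warehouse → WH015; (8-1) mod 5 = 2 into the melted columns → DB0.
So row 8 is (WH015, DB0, 750); qty = 750.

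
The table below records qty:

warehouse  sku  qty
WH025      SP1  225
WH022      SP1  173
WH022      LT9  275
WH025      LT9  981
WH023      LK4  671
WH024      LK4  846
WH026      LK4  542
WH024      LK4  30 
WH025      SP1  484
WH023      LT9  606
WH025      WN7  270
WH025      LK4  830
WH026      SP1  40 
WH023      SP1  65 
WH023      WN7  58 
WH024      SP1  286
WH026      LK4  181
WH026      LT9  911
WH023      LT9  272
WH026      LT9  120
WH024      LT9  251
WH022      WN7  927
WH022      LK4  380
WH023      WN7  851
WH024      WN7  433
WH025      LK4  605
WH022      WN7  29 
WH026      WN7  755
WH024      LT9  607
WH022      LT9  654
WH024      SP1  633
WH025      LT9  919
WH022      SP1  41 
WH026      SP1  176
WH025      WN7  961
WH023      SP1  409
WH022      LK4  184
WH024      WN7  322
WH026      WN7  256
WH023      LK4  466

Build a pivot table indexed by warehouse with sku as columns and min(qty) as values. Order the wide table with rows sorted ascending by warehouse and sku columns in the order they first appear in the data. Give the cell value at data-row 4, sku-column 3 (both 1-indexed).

With rows sorted ascending by warehouse, row 4 is warehouse=WH025. sku columns in first-appearance order: SP1, LT9, LK4, WN7; column 3 is LK4.
Long rows with warehouse=WH025, sku=LK4: min(830, 605) = 605.

605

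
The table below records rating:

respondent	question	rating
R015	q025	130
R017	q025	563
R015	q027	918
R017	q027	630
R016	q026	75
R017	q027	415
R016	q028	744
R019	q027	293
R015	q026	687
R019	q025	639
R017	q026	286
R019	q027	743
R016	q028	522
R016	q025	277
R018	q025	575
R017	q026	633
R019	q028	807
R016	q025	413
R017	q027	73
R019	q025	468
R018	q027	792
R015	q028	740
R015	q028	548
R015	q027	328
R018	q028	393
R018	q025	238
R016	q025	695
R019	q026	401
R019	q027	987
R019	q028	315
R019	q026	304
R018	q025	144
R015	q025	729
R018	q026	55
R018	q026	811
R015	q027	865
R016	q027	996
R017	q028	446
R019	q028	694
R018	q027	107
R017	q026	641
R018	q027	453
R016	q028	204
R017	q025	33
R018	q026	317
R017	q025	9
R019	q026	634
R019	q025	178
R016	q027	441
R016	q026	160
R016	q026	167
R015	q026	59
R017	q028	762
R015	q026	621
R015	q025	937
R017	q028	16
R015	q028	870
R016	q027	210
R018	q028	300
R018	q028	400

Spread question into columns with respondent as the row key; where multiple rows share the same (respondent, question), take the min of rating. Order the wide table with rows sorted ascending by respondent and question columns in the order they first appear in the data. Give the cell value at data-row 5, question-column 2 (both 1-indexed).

293

With rows sorted ascending by respondent, row 5 is respondent=R019. question columns in first-appearance order: q025, q027, q026, q028; column 2 is q027.
Long rows with respondent=R019, question=q027: min(293, 743, 987) = 293.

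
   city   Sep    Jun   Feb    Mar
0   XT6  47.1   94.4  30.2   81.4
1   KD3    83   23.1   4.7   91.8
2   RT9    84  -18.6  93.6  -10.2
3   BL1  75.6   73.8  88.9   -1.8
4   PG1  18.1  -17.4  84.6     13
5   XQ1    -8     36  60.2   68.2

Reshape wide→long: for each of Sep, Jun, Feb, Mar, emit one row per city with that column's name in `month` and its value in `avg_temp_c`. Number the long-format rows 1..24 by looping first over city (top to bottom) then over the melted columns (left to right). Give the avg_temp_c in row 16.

24 rows total (6 × 4). Row 16: index ⌊(16-1)/4⌋ = 3 into city → BL1; (16-1) mod 4 = 3 into the melted columns → Mar.
So row 16 is (BL1, Mar, -1.8); avg_temp_c = -1.8.

-1.8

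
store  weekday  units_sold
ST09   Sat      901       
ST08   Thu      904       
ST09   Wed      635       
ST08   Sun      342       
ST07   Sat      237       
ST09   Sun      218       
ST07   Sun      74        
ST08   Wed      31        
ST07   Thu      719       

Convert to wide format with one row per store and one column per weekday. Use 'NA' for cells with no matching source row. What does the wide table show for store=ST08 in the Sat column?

NA

No long-format row has store=ST08 and weekday=Sat, so the cell is NA.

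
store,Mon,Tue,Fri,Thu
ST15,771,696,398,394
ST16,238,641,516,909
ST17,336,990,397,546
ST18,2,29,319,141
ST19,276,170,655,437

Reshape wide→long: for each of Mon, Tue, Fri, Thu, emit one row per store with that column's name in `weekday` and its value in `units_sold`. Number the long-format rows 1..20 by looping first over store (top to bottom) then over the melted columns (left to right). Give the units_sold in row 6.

641

20 rows total (5 × 4). Row 6: index ⌊(6-1)/4⌋ = 1 into store → ST16; (6-1) mod 4 = 1 into the melted columns → Tue.
So row 6 is (ST16, Tue, 641); units_sold = 641.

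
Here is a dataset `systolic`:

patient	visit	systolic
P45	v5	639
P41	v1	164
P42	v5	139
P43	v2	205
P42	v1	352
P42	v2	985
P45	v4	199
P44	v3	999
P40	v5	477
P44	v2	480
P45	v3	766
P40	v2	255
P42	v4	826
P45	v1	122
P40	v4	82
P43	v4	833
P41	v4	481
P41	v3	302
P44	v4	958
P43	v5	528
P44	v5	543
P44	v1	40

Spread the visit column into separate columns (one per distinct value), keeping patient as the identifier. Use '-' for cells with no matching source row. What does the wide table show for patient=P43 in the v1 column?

No long-format row has patient=P43 and visit=v1, so the cell is -.

-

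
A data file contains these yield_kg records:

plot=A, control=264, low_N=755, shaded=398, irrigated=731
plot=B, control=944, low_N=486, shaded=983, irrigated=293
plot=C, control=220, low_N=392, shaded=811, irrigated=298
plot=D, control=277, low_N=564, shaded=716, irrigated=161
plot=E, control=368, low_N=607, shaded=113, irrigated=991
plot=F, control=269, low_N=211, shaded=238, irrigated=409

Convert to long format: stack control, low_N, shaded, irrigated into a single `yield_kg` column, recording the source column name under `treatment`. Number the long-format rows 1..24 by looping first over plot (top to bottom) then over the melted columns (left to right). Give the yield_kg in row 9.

220

24 rows total (6 × 4). Row 9: index ⌊(9-1)/4⌋ = 2 into plot → C; (9-1) mod 4 = 0 into the melted columns → control.
So row 9 is (C, control, 220); yield_kg = 220.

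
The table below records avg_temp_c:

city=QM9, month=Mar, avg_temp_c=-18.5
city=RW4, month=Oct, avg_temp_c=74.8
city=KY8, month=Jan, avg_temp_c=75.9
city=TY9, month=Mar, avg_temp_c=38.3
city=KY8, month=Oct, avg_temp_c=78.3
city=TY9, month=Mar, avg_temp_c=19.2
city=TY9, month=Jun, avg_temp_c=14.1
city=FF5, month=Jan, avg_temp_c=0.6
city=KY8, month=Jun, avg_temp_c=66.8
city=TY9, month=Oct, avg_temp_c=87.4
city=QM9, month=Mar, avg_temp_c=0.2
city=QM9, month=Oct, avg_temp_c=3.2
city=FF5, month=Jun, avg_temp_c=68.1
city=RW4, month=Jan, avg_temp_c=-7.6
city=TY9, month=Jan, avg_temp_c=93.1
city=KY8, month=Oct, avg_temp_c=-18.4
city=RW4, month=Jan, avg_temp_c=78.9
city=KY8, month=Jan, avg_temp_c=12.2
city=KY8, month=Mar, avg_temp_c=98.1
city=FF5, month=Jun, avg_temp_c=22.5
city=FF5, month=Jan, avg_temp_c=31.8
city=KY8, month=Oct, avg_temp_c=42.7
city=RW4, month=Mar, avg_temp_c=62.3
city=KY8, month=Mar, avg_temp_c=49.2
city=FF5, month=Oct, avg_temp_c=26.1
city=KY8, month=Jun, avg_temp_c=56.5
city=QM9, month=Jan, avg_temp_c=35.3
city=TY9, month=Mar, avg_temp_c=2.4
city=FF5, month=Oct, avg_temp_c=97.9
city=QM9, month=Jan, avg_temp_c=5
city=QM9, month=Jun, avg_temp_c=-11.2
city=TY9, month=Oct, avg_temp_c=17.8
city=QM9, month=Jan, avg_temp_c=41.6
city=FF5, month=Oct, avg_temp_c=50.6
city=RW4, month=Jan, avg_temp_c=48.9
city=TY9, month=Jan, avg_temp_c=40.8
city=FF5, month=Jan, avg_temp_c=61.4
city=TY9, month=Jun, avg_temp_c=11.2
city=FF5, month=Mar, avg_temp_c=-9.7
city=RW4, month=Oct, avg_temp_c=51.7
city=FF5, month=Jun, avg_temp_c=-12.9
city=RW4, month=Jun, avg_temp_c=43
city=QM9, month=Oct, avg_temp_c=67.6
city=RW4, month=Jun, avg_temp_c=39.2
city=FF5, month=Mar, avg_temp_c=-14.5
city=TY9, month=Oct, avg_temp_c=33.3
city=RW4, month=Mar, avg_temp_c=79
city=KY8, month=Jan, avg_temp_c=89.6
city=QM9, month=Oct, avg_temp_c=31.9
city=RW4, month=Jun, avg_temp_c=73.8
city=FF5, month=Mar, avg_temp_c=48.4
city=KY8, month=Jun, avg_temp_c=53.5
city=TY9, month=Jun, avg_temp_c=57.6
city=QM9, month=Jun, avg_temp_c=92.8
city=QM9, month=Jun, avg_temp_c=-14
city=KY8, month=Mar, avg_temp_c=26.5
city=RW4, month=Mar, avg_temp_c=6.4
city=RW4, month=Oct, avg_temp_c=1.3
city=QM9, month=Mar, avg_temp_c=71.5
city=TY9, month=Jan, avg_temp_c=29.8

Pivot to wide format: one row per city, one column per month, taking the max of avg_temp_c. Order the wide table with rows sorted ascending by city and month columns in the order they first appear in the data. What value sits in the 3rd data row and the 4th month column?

92.8

With rows sorted ascending by city, row 3 is city=QM9. month columns in first-appearance order: Mar, Oct, Jan, Jun; column 4 is Jun.
Long rows with city=QM9, month=Jun: max(-11.2, 92.8, -14) = 92.8.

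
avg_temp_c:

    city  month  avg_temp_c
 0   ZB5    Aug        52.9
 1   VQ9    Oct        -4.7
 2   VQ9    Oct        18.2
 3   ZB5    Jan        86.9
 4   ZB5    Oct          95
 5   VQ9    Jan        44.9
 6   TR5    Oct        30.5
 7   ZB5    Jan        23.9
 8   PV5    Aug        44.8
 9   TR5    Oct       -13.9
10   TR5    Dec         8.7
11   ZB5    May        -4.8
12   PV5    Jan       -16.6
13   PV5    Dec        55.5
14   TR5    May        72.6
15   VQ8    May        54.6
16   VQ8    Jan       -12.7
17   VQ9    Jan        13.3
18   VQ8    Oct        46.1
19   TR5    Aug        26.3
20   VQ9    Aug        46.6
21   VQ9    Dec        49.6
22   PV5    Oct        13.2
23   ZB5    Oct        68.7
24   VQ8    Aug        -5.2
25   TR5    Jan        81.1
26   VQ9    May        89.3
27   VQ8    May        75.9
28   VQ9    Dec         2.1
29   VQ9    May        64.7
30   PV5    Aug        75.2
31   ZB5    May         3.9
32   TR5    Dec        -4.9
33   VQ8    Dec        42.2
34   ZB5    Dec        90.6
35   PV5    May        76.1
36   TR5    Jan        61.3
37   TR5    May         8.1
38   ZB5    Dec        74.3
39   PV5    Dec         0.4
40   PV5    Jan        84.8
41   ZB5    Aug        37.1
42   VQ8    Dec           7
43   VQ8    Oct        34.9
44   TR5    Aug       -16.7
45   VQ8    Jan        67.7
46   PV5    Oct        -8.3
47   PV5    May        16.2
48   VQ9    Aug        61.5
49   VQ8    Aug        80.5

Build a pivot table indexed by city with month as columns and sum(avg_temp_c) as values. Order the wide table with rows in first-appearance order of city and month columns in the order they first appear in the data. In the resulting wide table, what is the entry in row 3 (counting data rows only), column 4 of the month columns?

With rows in first-appearance order of city, row 3 is city=TR5. month columns in first-appearance order: Aug, Oct, Jan, Dec, May; column 4 is Dec.
Long rows with city=TR5, month=Dec: 8.7 + -4.9 = 3.8.

3.8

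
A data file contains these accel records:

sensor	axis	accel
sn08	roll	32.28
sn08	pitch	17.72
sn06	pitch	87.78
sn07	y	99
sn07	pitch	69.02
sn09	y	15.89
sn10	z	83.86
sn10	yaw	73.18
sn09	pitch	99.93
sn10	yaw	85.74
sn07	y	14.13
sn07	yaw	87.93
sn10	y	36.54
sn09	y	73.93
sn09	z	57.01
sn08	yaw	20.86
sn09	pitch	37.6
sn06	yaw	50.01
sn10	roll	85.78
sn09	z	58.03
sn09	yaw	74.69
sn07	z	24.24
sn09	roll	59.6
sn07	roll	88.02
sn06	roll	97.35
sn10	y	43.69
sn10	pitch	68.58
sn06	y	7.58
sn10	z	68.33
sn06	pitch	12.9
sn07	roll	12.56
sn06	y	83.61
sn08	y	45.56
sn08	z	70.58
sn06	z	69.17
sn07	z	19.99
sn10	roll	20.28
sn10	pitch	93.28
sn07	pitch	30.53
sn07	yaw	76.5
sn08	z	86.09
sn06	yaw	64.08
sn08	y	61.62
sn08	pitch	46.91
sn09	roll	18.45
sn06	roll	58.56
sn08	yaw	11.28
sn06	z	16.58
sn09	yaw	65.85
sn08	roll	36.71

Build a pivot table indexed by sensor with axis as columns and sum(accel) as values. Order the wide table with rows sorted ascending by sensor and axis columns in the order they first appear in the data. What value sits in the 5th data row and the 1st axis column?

106.06

With rows sorted ascending by sensor, row 5 is sensor=sn10. axis columns in first-appearance order: roll, pitch, y, z, yaw; column 1 is roll.
Long rows with sensor=sn10, axis=roll: 85.78 + 20.28 = 106.06.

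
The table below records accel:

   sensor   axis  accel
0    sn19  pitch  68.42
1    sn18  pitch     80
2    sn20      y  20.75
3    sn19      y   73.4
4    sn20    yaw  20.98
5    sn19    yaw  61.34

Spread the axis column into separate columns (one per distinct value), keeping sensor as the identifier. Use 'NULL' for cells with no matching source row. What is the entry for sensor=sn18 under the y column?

No long-format row has sensor=sn18 and axis=y, so the cell is NULL.

NULL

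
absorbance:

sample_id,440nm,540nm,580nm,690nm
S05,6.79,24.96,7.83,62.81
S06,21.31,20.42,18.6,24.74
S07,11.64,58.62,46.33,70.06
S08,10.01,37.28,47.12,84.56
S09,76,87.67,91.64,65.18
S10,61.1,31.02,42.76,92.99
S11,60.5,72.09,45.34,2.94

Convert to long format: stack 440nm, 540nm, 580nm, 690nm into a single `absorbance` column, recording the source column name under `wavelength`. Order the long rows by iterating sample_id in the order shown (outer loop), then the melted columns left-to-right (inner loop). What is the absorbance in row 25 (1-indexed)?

60.5

28 rows total (7 × 4). Row 25: index ⌊(25-1)/4⌋ = 6 into sample_id → S11; (25-1) mod 4 = 0 into the melted columns → 440nm.
So row 25 is (S11, 440nm, 60.5); absorbance = 60.5.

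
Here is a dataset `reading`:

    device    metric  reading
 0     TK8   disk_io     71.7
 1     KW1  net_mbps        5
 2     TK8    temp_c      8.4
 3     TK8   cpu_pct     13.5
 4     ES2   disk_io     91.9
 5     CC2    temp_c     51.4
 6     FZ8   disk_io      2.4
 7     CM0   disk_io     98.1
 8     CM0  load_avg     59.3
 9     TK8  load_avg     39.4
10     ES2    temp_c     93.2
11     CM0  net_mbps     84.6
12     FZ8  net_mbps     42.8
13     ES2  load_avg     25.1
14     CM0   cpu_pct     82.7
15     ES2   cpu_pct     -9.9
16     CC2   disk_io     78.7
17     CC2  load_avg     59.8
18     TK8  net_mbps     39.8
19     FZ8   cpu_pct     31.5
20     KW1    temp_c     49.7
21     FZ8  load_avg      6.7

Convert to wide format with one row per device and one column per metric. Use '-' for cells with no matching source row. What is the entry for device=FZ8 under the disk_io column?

The long row with device=FZ8, metric=disk_io has reading=2.4.

2.4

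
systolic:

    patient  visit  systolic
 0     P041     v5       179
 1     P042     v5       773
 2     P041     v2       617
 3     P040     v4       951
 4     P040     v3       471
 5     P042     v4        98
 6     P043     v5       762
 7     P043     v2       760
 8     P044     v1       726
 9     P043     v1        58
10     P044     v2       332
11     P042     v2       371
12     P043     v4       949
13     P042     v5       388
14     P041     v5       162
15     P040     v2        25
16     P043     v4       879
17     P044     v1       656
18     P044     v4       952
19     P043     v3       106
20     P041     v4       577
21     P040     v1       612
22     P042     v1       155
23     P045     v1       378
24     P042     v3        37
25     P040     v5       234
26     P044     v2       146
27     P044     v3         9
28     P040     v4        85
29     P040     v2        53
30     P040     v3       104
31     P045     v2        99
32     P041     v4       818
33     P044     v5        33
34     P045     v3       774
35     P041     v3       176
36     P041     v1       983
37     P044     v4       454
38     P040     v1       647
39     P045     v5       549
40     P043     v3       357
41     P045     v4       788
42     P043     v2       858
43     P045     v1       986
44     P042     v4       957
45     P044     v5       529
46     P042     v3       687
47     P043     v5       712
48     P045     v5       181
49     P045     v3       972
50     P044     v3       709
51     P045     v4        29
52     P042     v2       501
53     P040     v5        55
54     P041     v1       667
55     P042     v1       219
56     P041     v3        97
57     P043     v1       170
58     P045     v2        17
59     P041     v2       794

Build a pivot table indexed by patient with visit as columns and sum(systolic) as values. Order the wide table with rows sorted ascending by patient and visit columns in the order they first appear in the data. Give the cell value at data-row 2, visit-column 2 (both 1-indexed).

With rows sorted ascending by patient, row 2 is patient=P041. visit columns in first-appearance order: v5, v2, v4, v3, v1; column 2 is v2.
Long rows with patient=P041, visit=v2: 617 + 794 = 1411.

1411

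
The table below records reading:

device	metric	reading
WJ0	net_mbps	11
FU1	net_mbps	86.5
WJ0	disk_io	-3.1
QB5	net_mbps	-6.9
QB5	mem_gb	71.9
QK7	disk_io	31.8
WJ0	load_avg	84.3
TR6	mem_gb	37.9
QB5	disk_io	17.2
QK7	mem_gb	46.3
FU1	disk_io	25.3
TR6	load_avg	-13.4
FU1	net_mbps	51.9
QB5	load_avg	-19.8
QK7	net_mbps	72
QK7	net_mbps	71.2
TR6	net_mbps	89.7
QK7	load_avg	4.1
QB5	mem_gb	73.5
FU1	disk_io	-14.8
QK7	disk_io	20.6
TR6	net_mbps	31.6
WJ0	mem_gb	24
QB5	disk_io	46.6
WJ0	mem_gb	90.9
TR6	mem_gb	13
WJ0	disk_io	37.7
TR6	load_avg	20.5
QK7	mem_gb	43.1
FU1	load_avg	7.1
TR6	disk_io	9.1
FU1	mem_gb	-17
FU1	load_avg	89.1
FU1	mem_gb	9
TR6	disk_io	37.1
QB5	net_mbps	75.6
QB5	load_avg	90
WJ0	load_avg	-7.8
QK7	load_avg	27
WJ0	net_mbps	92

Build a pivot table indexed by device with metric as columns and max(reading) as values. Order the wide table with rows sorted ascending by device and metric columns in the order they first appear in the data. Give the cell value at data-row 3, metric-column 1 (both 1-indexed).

With rows sorted ascending by device, row 3 is device=QK7. metric columns in first-appearance order: net_mbps, disk_io, mem_gb, load_avg; column 1 is net_mbps.
Long rows with device=QK7, metric=net_mbps: max(72, 71.2) = 72.

72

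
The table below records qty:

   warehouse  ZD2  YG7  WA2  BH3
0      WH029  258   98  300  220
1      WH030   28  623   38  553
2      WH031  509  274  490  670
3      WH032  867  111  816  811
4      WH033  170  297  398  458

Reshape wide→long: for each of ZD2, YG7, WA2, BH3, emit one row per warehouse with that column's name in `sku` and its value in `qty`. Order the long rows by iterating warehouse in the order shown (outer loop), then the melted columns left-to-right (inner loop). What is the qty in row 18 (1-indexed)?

297

20 rows total (5 × 4). Row 18: index ⌊(18-1)/4⌋ = 4 into warehouse → WH033; (18-1) mod 4 = 1 into the melted columns → YG7.
So row 18 is (WH033, YG7, 297); qty = 297.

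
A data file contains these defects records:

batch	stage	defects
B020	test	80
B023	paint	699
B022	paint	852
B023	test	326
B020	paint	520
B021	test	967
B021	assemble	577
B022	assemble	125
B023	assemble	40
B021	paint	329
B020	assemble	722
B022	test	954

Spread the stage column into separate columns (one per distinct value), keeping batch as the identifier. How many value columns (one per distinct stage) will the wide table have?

3 distinct stage values: test, assemble, paint.

3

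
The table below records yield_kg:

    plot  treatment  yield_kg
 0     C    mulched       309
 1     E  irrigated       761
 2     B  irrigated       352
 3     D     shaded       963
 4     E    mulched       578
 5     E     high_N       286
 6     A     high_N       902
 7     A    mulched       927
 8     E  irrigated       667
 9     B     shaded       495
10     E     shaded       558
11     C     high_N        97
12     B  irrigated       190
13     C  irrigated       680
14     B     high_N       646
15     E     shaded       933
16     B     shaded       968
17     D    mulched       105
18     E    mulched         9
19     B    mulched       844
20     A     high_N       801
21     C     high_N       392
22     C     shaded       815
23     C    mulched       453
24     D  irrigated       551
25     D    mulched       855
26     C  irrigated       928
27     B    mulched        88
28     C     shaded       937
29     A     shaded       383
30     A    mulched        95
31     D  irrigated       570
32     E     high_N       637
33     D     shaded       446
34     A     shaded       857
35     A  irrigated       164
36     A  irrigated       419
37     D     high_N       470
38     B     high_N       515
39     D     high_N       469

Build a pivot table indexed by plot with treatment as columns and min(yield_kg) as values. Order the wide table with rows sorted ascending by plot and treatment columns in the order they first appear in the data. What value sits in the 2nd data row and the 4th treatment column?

515

With rows sorted ascending by plot, row 2 is plot=B. treatment columns in first-appearance order: mulched, irrigated, shaded, high_N; column 4 is high_N.
Long rows with plot=B, treatment=high_N: min(646, 515) = 515.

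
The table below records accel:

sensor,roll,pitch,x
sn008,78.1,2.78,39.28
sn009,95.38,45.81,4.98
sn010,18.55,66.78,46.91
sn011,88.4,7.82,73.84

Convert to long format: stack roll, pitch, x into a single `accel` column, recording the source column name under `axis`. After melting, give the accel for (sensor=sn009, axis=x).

Unpivoting turns each (sensor, wide-column) pair into one long row.
The wide cell at row sn009, column x holds 4.98, so the long row (sn009, x) has accel=4.98.

4.98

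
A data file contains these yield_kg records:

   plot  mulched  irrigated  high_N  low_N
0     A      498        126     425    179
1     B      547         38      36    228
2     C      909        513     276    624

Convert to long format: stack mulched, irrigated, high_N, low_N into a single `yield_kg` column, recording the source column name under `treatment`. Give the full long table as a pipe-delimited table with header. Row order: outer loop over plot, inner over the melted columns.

Each (plot, column) pair becomes one row: 3 × 4 = 12 rows.
For example, (A, mulched) → yield_kg=498.

| plot | treatment | yield_kg |
| A | mulched | 498 |
| A | irrigated | 126 |
| A | high_N | 425 |
| A | low_N | 179 |
| B | mulched | 547 |
| B | irrigated | 38 |
| B | high_N | 36 |
| B | low_N | 228 |
| C | mulched | 909 |
| C | irrigated | 513 |
| C | high_N | 276 |
| C | low_N | 624 |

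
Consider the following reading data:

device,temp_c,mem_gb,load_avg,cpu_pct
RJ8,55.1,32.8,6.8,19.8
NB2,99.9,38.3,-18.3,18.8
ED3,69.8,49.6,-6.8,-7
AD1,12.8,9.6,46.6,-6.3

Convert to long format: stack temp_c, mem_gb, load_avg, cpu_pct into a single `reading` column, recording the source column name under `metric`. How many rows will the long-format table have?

16

4 device values × 4 melted columns = 16 rows.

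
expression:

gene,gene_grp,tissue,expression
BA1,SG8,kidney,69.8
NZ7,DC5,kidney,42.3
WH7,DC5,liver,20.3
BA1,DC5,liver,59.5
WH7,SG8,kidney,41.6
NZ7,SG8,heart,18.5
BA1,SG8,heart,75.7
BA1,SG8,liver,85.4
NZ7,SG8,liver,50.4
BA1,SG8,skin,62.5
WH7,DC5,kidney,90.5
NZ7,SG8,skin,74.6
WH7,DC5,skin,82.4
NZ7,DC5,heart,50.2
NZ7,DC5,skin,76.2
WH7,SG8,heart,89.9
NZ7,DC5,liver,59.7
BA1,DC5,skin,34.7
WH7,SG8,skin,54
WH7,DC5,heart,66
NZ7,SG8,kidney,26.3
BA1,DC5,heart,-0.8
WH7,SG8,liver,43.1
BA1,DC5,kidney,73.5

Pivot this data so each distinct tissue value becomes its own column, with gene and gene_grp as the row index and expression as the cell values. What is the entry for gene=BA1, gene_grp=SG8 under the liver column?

Wide layout: rows indexed by gene and gene_grp, columns are the 4 distinct tissue values (kidney, liver, heart, skin).
Cell (gene=BA1, gene_grp=SG8, tissue=liver) draws from the long row where gene=BA1, gene_grp=SG8 and tissue=liver, which has expression=85.4.

85.4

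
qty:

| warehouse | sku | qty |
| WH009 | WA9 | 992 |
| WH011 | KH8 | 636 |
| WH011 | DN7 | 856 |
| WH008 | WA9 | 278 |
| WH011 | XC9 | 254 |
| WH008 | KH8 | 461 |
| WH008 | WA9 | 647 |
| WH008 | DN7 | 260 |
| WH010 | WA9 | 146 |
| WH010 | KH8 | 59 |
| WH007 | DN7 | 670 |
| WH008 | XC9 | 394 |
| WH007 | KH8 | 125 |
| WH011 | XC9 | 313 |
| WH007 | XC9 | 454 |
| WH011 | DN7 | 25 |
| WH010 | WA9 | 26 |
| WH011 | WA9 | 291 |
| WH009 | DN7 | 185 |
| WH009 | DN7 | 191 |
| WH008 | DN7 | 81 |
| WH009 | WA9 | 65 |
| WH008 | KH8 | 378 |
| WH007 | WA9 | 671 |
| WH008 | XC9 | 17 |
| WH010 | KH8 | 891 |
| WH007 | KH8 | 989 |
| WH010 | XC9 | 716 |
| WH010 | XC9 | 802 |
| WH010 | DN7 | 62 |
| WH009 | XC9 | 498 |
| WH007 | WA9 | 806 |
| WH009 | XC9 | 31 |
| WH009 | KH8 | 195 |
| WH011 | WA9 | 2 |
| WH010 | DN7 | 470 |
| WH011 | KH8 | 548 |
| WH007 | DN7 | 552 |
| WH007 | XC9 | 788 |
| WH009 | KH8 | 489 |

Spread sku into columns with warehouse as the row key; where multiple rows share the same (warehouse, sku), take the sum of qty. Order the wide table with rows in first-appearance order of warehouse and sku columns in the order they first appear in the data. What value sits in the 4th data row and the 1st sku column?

With rows in first-appearance order of warehouse, row 4 is warehouse=WH010. sku columns in first-appearance order: WA9, KH8, DN7, XC9; column 1 is WA9.
Long rows with warehouse=WH010, sku=WA9: 146 + 26 = 172.

172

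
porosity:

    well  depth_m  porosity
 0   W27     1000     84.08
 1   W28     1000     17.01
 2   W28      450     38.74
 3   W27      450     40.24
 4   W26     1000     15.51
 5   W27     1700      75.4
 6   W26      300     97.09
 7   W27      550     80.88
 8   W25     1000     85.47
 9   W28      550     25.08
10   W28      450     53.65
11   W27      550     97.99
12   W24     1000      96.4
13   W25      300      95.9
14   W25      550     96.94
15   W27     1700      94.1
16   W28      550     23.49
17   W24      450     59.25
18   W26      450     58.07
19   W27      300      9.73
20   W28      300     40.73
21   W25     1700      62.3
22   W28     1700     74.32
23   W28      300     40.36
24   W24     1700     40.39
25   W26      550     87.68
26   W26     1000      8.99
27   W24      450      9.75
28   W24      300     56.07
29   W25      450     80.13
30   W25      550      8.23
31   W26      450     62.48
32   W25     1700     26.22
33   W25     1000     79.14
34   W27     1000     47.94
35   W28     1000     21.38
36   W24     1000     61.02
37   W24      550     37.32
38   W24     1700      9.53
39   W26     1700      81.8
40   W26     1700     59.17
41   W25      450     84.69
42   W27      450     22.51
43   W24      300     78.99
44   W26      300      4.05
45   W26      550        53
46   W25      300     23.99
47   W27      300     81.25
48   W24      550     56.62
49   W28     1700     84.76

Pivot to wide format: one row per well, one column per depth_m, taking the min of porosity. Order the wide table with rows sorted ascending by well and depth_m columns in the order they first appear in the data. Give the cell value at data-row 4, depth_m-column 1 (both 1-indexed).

With rows sorted ascending by well, row 4 is well=W27. depth_m columns in first-appearance order: 1000, 450, 1700, 300, 550; column 1 is 1000.
Long rows with well=W27, depth_m=1000: min(84.08, 47.94) = 47.94.

47.94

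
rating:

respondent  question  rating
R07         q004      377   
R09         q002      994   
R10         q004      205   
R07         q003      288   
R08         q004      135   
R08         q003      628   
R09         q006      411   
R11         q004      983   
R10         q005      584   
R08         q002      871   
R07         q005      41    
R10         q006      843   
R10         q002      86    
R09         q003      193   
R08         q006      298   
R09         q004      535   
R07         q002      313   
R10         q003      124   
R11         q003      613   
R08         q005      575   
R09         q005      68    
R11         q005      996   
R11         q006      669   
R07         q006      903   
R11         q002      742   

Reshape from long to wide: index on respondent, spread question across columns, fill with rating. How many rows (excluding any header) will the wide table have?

5 distinct respondent values → 5 rows.

5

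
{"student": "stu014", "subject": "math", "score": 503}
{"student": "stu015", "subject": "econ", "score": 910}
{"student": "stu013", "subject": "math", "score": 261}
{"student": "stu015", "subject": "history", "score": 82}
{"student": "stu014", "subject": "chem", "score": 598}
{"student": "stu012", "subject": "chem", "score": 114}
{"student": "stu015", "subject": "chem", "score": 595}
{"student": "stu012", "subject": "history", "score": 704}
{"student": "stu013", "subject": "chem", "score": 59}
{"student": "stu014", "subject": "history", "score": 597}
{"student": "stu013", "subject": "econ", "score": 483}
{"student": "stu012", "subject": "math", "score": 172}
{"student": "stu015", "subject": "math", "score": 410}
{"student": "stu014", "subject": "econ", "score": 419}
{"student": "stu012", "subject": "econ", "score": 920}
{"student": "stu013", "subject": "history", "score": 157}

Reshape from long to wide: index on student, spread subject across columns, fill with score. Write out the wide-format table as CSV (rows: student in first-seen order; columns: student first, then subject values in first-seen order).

Columns: student plus the 4 distinct subject values (math, econ, history, chem).
For example, row stu014 column math takes score=503 from the long row (stu014, math).

student,math,econ,history,chem
stu014,503,419,597,598
stu015,410,910,82,595
stu013,261,483,157,59
stu012,172,920,704,114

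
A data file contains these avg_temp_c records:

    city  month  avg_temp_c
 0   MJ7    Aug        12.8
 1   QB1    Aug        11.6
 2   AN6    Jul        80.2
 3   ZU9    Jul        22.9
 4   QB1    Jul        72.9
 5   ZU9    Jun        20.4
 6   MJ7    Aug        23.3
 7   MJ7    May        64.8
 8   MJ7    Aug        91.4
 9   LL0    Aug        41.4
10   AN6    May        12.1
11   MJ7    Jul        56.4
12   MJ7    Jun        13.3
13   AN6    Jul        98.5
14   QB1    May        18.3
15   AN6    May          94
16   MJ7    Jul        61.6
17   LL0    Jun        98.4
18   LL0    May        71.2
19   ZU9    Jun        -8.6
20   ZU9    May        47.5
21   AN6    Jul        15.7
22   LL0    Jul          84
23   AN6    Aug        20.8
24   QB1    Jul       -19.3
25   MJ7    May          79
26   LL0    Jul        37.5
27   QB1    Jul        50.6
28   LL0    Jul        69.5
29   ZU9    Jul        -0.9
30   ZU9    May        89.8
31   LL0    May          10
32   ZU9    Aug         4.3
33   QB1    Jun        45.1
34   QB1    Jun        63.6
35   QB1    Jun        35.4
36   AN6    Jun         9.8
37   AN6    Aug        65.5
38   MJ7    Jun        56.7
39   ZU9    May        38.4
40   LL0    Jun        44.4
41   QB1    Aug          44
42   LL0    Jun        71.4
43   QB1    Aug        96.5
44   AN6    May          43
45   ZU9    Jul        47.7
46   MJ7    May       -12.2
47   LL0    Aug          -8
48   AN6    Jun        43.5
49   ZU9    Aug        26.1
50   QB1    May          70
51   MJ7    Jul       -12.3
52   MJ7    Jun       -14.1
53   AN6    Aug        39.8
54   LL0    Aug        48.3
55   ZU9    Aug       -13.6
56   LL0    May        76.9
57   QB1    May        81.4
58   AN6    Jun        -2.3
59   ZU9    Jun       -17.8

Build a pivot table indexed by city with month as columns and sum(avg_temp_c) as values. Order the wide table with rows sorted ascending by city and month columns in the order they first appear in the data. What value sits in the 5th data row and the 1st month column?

16.8

With rows sorted ascending by city, row 5 is city=ZU9. month columns in first-appearance order: Aug, Jul, Jun, May; column 1 is Aug.
Long rows with city=ZU9, month=Aug: 4.3 + 26.1 + -13.6 = 16.8.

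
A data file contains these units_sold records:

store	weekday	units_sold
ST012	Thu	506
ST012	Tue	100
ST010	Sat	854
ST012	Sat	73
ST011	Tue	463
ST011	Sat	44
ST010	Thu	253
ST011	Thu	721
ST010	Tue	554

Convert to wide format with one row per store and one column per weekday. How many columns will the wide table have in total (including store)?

4

1 column for store plus 3 distinct weekday values → 4 columns.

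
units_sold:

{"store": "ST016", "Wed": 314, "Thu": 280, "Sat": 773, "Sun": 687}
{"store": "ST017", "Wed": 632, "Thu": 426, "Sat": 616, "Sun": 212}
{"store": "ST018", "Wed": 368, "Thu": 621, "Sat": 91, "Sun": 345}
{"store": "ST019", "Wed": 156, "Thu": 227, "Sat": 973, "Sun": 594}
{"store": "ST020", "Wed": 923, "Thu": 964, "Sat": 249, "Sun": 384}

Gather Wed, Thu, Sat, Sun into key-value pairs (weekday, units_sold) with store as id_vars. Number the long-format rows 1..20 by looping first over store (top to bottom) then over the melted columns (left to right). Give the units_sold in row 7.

20 rows total (5 × 4). Row 7: index ⌊(7-1)/4⌋ = 1 into store → ST017; (7-1) mod 4 = 2 into the melted columns → Sat.
So row 7 is (ST017, Sat, 616); units_sold = 616.

616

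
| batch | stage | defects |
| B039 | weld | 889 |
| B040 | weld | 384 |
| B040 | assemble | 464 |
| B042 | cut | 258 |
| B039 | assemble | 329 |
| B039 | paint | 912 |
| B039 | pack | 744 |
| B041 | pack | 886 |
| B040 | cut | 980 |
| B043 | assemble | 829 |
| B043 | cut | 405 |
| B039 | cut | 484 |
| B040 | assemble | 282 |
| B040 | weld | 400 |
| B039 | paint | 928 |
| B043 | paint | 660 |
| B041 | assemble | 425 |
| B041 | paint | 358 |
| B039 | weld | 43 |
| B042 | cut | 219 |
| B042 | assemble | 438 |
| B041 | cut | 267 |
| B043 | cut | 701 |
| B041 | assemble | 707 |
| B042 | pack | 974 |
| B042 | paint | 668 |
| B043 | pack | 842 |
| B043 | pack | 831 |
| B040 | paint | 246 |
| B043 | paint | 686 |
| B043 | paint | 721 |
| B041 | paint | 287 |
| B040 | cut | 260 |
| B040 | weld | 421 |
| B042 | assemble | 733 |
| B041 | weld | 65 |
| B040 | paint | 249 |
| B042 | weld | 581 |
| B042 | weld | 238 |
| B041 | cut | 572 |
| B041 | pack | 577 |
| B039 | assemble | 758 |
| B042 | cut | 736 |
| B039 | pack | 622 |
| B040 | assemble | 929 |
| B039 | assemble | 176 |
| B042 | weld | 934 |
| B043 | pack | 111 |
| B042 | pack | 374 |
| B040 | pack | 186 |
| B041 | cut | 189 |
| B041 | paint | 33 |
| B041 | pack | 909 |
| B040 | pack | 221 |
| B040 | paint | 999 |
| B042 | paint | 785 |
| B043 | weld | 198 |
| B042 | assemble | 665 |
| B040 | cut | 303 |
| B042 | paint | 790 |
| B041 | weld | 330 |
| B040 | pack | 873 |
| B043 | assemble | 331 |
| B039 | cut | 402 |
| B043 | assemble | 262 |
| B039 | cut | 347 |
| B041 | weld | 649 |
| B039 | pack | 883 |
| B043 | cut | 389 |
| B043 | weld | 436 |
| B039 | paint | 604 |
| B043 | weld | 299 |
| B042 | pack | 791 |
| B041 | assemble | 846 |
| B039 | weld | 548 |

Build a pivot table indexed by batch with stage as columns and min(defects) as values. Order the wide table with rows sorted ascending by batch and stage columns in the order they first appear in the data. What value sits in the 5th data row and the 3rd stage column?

With rows sorted ascending by batch, row 5 is batch=B043. stage columns in first-appearance order: weld, assemble, cut, paint, pack; column 3 is cut.
Long rows with batch=B043, stage=cut: min(405, 701, 389) = 389.

389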